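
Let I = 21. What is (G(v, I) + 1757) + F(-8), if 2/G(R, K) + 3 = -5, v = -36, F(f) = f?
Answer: 6995/4 ≈ 1748.8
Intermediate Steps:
G(R, K) = -¼ (G(R, K) = 2/(-3 - 5) = 2/(-8) = 2*(-⅛) = -¼)
(G(v, I) + 1757) + F(-8) = (-¼ + 1757) - 8 = 7027/4 - 8 = 6995/4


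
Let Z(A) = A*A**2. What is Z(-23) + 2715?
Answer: -9452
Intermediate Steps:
Z(A) = A**3
Z(-23) + 2715 = (-23)**3 + 2715 = -12167 + 2715 = -9452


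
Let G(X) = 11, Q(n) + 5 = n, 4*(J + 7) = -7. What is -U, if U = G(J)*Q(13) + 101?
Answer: -189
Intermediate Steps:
J = -35/4 (J = -7 + (¼)*(-7) = -7 - 7/4 = -35/4 ≈ -8.7500)
Q(n) = -5 + n
U = 189 (U = 11*(-5 + 13) + 101 = 11*8 + 101 = 88 + 101 = 189)
-U = -1*189 = -189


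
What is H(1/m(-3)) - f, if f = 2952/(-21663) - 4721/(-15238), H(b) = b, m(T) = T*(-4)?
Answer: -19853365/220067196 ≈ -0.090215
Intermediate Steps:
m(T) = -4*T
f = 6365383/36677866 (f = 2952*(-1/21663) - 4721*(-1/15238) = -328/2407 + 4721/15238 = 6365383/36677866 ≈ 0.17355)
H(1/m(-3)) - f = 1/(-4*(-3)) - 1*6365383/36677866 = 1/12 - 6365383/36677866 = -19853365/220067196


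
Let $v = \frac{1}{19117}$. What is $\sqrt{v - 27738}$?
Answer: $\frac{i \sqrt{10137120834365}}{19117} \approx 166.55 i$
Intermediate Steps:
$v = \frac{1}{19117} \approx 5.2309 \cdot 10^{-5}$
$\sqrt{v - 27738} = \sqrt{\frac{1}{19117} - 27738} = \sqrt{- \frac{530267345}{19117}} = \frac{i \sqrt{10137120834365}}{19117}$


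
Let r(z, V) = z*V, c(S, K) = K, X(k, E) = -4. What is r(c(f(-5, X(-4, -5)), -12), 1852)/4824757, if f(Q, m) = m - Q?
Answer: -22224/4824757 ≈ -0.0046062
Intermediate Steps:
r(z, V) = V*z
r(c(f(-5, X(-4, -5)), -12), 1852)/4824757 = (1852*(-12))/4824757 = -22224*1/4824757 = -22224/4824757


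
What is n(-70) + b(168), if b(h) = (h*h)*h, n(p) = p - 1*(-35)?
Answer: 4741597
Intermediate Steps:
n(p) = 35 + p (n(p) = p + 35 = 35 + p)
b(h) = h³ (b(h) = h²*h = h³)
n(-70) + b(168) = (35 - 70) + 168³ = -35 + 4741632 = 4741597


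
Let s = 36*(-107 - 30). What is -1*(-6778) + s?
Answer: 1846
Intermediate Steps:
s = -4932 (s = 36*(-137) = -4932)
-1*(-6778) + s = -1*(-6778) - 4932 = 6778 - 4932 = 1846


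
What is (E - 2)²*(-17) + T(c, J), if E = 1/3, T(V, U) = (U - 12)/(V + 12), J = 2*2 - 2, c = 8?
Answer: -859/18 ≈ -47.722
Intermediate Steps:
J = 2 (J = 4 - 2 = 2)
T(V, U) = (-12 + U)/(12 + V)
E = ⅓ ≈ 0.33333
(E - 2)²*(-17) + T(c, J) = (⅓ - 2)²*(-17) + (-12 + 2)/(12 + 8) = (-5/3)²*(-17) - 10/20 = (25/9)*(-17) + (1/20)*(-10) = -425/9 - ½ = -859/18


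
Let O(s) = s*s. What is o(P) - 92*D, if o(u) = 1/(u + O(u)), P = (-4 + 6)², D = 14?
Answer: -25759/20 ≈ -1287.9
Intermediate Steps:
O(s) = s²
P = 4 (P = 2² = 4)
o(u) = 1/(u + u²)
o(P) - 92*D = 1/(4*(1 + 4)) - 92*14 = (¼)/5 - 1288 = (¼)*(⅕) - 1288 = 1/20 - 1288 = -25759/20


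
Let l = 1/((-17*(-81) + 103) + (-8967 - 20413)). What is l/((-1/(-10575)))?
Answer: -47/124 ≈ -0.37903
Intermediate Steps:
l = -1/27900 (l = 1/((1377 + 103) - 29380) = 1/(1480 - 29380) = 1/(-27900) = -1/27900 ≈ -3.5842e-5)
l/((-1/(-10575))) = -1/(27900*((-1/(-10575)))) = -1/(27900*((-1*(-1/10575)))) = -1/(27900*1/10575) = -1/27900*10575 = -47/124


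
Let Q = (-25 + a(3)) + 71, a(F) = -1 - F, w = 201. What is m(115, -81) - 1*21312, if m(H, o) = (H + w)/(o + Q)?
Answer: -831484/39 ≈ -21320.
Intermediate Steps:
Q = 42 (Q = (-25 + (-1 - 1*3)) + 71 = (-25 + (-1 - 3)) + 71 = (-25 - 4) + 71 = -29 + 71 = 42)
m(H, o) = (201 + H)/(42 + o) (m(H, o) = (H + 201)/(o + 42) = (201 + H)/(42 + o))
m(115, -81) - 1*21312 = (201 + 115)/(42 - 81) - 1*21312 = 316/(-39) - 21312 = -1/39*316 - 21312 = -316/39 - 21312 = -831484/39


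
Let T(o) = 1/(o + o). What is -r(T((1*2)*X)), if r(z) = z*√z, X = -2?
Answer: I*√2/32 ≈ 0.044194*I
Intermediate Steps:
T(o) = 1/(2*o)
r(z) = z^(3/2)
-r(T((1*2)*X)) = -(1/(2*(((1*2)*(-2)))))^(3/2) = -(1/(2*((2*(-2)))))^(3/2) = -((½)/(-4))^(3/2) = -((½)*(-¼))^(3/2) = -(-⅛)^(3/2) = -(-1)*I*√2/32 = I*√2/32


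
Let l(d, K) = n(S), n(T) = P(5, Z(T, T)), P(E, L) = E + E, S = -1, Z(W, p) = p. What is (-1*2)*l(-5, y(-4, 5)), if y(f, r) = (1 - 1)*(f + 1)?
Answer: -20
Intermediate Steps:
P(E, L) = 2*E
y(f, r) = 0 (y(f, r) = 0*(1 + f) = 0)
n(T) = 10 (n(T) = 2*5 = 10)
l(d, K) = 10
(-1*2)*l(-5, y(-4, 5)) = -1*2*10 = -2*10 = -20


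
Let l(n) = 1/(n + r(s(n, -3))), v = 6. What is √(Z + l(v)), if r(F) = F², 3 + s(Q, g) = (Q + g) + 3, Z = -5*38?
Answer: I*√42735/15 ≈ 13.782*I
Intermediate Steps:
Z = -190
s(Q, g) = Q + g (s(Q, g) = -3 + ((Q + g) + 3) = -3 + (3 + Q + g) = Q + g)
l(n) = 1/(n + (-3 + n)²) (l(n) = 1/(n + (n - 3)²) = 1/(n + (-3 + n)²))
√(Z + l(v)) = √(-190 + 1/(6 + (-3 + 6)²)) = √(-190 + 1/(6 + 3²)) = √(-190 + 1/(6 + 9)) = √(-190 + 1/15) = √(-2849/15) = I*√42735/15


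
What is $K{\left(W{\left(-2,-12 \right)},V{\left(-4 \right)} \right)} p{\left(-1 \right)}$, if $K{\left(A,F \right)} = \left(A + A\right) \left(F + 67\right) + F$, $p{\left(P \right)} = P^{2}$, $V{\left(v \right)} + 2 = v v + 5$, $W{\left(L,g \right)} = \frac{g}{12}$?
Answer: $-153$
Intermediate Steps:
$W{\left(L,g \right)} = \frac{g}{12}$ ($W{\left(L,g \right)} = g \frac{1}{12} = \frac{g}{12}$)
$V{\left(v \right)} = 3 + v^{2}$ ($V{\left(v \right)} = -2 + \left(v v + 5\right) = -2 + \left(v^{2} + 5\right) = -2 + \left(5 + v^{2}\right) = 3 + v^{2}$)
$K{\left(A,F \right)} = F + 2 A \left(67 + F\right)$ ($K{\left(A,F \right)} = 2 A \left(67 + F\right) + F = F + 2 A \left(67 + F\right)$)
$K{\left(W{\left(-2,-12 \right)},V{\left(-4 \right)} \right)} p{\left(-1 \right)} = \left(\left(3 + \left(-4\right)^{2}\right) + 134 \cdot \frac{1}{12} \left(-12\right) + 2 \cdot \frac{1}{12} \left(-12\right) \left(3 + \left(-4\right)^{2}\right)\right) \left(-1\right)^{2} = \left(\left(3 + 16\right) + 134 \left(-1\right) + 2 \left(-1\right) \left(3 + 16\right)\right) 1 = \left(19 - 134 + 2 \left(-1\right) 19\right) 1 = \left(19 - 134 - 38\right) 1 = \left(-153\right) 1 = -153$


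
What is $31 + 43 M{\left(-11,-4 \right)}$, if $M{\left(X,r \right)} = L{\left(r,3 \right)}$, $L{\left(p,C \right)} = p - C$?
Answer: $-270$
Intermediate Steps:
$M{\left(X,r \right)} = -3 + r$ ($M{\left(X,r \right)} = r - 3 = -3 + r$)
$31 + 43 M{\left(-11,-4 \right)} = 31 + 43 \left(-3 - 4\right) = 31 + 43 \left(-7\right) = 31 - 301 = -270$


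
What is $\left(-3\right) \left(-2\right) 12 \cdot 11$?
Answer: $792$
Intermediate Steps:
$\left(-3\right) \left(-2\right) 12 \cdot 11 = 6 \cdot 12 \cdot 11 = 72 \cdot 11 = 792$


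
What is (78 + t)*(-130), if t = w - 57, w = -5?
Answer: -2080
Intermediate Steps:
t = -62 (t = -5 - 57 = -62)
(78 + t)*(-130) = (78 - 62)*(-130) = 16*(-130) = -2080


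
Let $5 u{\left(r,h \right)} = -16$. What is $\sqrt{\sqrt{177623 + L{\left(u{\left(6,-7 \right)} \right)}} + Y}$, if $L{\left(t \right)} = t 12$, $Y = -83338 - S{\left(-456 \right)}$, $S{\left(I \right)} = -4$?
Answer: $\frac{\sqrt{-2083350 + 5 \sqrt{4439615}}}{5} \approx 287.95 i$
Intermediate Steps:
$u{\left(r,h \right)} = - \frac{16}{5}$ ($u{\left(r,h \right)} = \frac{1}{5} \left(-16\right) = - \frac{16}{5}$)
$Y = -83334$ ($Y = -83338 - -4 = -83338 + 4 = -83334$)
$L{\left(t \right)} = 12 t$
$\sqrt{\sqrt{177623 + L{\left(u{\left(6,-7 \right)} \right)}} + Y} = \sqrt{\sqrt{177623 + 12 \left(- \frac{16}{5}\right)} - 83334} = \sqrt{\sqrt{177623 - \frac{192}{5}} - 83334} = \sqrt{\sqrt{\frac{887923}{5}} - 83334} = \sqrt{\frac{\sqrt{4439615}}{5} - 83334} = \sqrt{-83334 + \frac{\sqrt{4439615}}{5}}$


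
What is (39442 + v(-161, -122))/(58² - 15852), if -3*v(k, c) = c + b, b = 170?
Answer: -19713/6244 ≈ -3.1571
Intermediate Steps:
v(k, c) = -170/3 - c/3 (v(k, c) = -(c + 170)/3 = -(170 + c)/3 = -170/3 - c/3)
(39442 + v(-161, -122))/(58² - 15852) = (39442 + (-170/3 - ⅓*(-122)))/(58² - 15852) = (39442 + (-170/3 + 122/3))/(3364 - 15852) = (39442 - 16)/(-12488) = 39426*(-1/12488) = -19713/6244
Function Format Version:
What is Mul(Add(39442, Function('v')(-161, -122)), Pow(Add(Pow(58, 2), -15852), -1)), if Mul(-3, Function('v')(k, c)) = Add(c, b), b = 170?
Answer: Rational(-19713, 6244) ≈ -3.1571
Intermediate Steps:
Function('v')(k, c) = Add(Rational(-170, 3), Mul(Rational(-1, 3), c)) (Function('v')(k, c) = Mul(Rational(-1, 3), Add(c, 170)) = Mul(Rational(-1, 3), Add(170, c)) = Add(Rational(-170, 3), Mul(Rational(-1, 3), c)))
Mul(Add(39442, Function('v')(-161, -122)), Pow(Add(Pow(58, 2), -15852), -1)) = Mul(Add(39442, Add(Rational(-170, 3), Mul(Rational(-1, 3), -122))), Pow(Add(Pow(58, 2), -15852), -1)) = Mul(Add(39442, Add(Rational(-170, 3), Rational(122, 3))), Pow(Add(3364, -15852), -1)) = Mul(Add(39442, -16), Pow(-12488, -1)) = Mul(39426, Rational(-1, 12488)) = Rational(-19713, 6244)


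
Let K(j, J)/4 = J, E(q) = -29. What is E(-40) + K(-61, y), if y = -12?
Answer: -77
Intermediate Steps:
K(j, J) = 4*J
E(-40) + K(-61, y) = -29 + 4*(-12) = -29 - 48 = -77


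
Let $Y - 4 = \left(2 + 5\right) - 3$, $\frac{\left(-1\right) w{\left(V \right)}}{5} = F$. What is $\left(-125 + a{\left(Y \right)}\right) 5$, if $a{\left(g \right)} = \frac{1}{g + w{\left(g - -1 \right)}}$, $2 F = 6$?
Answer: $- \frac{4380}{7} \approx -625.71$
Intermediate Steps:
$F = 3$ ($F = \frac{1}{2} \cdot 6 = 3$)
$w{\left(V \right)} = -15$ ($w{\left(V \right)} = \left(-5\right) 3 = -15$)
$Y = 8$ ($Y = 4 + \left(\left(2 + 5\right) - 3\right) = 4 + \left(7 - 3\right) = 4 + 4 = 8$)
$a{\left(g \right)} = \frac{1}{-15 + g}$ ($a{\left(g \right)} = \frac{1}{g - 15} = \frac{1}{-15 + g}$)
$\left(-125 + a{\left(Y \right)}\right) 5 = \left(-125 + \frac{1}{-15 + 8}\right) 5 = \left(-125 + \frac{1}{-7}\right) 5 = \left(-125 - \frac{1}{7}\right) 5 = \left(- \frac{876}{7}\right) 5 = - \frac{4380}{7}$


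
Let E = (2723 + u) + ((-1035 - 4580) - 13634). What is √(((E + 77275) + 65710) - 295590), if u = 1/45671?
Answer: 10*I*√3527802457549/45671 ≈ 411.26*I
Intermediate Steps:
u = 1/45671 ≈ 2.1896e-5
E = -754758945/45671 (E = (2723 + 1/45671) + ((-1035 - 4580) - 13634) = 124362134/45671 + (-5615 - 13634) = 124362134/45671 - 19249 = -754758945/45671 ≈ -16526.)
√(((E + 77275) + 65710) - 295590) = √(((-754758945/45671 + 77275) + 65710) - 295590) = √((2774467580/45671 + 65710) - 295590) = √(5775508990/45671 - 295590) = √(-7724381900/45671) = 10*I*√3527802457549/45671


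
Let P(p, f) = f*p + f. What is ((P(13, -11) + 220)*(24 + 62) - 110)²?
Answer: 30980356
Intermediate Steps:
P(p, f) = f + f*p
((P(13, -11) + 220)*(24 + 62) - 110)² = ((-11*(1 + 13) + 220)*(24 + 62) - 110)² = ((-11*14 + 220)*86 - 110)² = ((-154 + 220)*86 - 110)² = (66*86 - 110)² = (5676 - 110)² = 5566² = 30980356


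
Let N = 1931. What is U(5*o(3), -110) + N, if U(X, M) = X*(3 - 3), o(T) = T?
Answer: 1931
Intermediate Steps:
U(X, M) = 0 (U(X, M) = X*0 = 0)
U(5*o(3), -110) + N = 0 + 1931 = 1931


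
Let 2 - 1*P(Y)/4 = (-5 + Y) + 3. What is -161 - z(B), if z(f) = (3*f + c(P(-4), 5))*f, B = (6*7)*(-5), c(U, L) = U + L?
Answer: -124691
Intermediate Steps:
P(Y) = 16 - 4*Y (P(Y) = 8 - 4*((-5 + Y) + 3) = 8 - 4*(-2 + Y) = 8 + (8 - 4*Y) = 16 - 4*Y)
c(U, L) = L + U
B = -210 (B = 42*(-5) = -210)
z(f) = f*(37 + 3*f) (z(f) = (3*f + (5 + (16 - 4*(-4))))*f = (3*f + (5 + (16 + 16)))*f = (3*f + (5 + 32))*f = (3*f + 37)*f = (37 + 3*f)*f = f*(37 + 3*f))
-161 - z(B) = -161 - (-210)*(37 + 3*(-210)) = -161 - (-210)*(37 - 630) = -161 - (-210)*(-593) = -161 - 1*124530 = -161 - 124530 = -124691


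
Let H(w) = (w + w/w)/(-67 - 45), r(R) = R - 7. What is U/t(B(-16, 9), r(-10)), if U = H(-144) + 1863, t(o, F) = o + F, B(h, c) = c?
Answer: -208799/896 ≈ -233.03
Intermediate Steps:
r(R) = -7 + R
t(o, F) = F + o
H(w) = -1/112 - w/112 (H(w) = (w + 1)/(-112) = (1 + w)*(-1/112) = -1/112 - w/112)
U = 208799/112 (U = (-1/112 - 1/112*(-144)) + 1863 = (-1/112 + 9/7) + 1863 = 143/112 + 1863 = 208799/112 ≈ 1864.3)
U/t(B(-16, 9), r(-10)) = 208799/(112*((-7 - 10) + 9)) = 208799/(112*(-17 + 9)) = (208799/112)/(-8) = (208799/112)*(-⅛) = -208799/896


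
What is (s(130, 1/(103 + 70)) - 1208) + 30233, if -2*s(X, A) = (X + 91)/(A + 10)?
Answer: 100446317/3462 ≈ 29014.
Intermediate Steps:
s(X, A) = -(91 + X)/(2*(10 + A)) (s(X, A) = -(X + 91)/(2*(A + 10)) = -(91 + X)/(2*(10 + A)))
(s(130, 1/(103 + 70)) - 1208) + 30233 = ((-91 - 1*130)/(2*(10 + 1/(103 + 70))) - 1208) + 30233 = ((-91 - 130)/(2*(10 + 1/173)) - 1208) + 30233 = ((½)*(-221)/(10 + 1/173) - 1208) + 30233 = ((½)*(-221)/(1731/173) - 1208) + 30233 = ((½)*(173/1731)*(-221) - 1208) + 30233 = (-38233/3462 - 1208) + 30233 = -4220329/3462 + 30233 = 100446317/3462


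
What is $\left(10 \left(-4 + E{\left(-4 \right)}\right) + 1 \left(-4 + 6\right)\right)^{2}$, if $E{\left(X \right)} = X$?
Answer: $6084$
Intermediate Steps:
$\left(10 \left(-4 + E{\left(-4 \right)}\right) + 1 \left(-4 + 6\right)\right)^{2} = \left(10 \left(-4 - 4\right) + 1 \left(-4 + 6\right)\right)^{2} = \left(10 \left(-8\right) + 1 \cdot 2\right)^{2} = \left(-80 + 2\right)^{2} = \left(-78\right)^{2} = 6084$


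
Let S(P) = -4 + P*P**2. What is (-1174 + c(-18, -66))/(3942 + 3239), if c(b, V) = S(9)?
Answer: -449/7181 ≈ -0.062526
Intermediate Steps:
S(P) = -4 + P**3
c(b, V) = 725 (c(b, V) = -4 + 9**3 = -4 + 729 = 725)
(-1174 + c(-18, -66))/(3942 + 3239) = (-1174 + 725)/(3942 + 3239) = -449/7181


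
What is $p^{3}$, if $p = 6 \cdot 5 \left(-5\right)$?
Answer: $-3375000$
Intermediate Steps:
$p = -150$ ($p = 30 \left(-5\right) = -150$)
$p^{3} = \left(-150\right)^{3} = -3375000$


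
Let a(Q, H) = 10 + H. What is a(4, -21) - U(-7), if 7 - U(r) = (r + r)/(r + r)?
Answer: -17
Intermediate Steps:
U(r) = 6 (U(r) = 7 - (r + r)/(r + r) = 7 - 2*r/(2*r) = 7 - 2*r*1/(2*r) = 7 - 1*1 = 7 - 1 = 6)
a(4, -21) - U(-7) = (10 - 21) - 1*6 = -11 - 6 = -17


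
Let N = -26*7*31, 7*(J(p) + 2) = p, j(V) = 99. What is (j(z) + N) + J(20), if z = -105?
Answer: -38795/7 ≈ -5542.1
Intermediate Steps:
J(p) = -2 + p/7
N = -5642 (N = -182*31 = -5642)
(j(z) + N) + J(20) = (99 - 5642) + (-2 + (⅐)*20) = -5543 + (-2 + 20/7) = -5543 + 6/7 = -38795/7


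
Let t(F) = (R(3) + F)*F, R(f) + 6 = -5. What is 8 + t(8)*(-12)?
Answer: 296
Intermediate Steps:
R(f) = -11 (R(f) = -6 - 5 = -11)
t(F) = F*(-11 + F) (t(F) = (-11 + F)*F = F*(-11 + F))
8 + t(8)*(-12) = 8 + (8*(-11 + 8))*(-12) = 8 + (8*(-3))*(-12) = 8 - 24*(-12) = 8 + 288 = 296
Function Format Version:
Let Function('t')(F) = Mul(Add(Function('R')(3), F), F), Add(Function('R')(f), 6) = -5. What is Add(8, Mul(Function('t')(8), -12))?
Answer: 296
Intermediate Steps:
Function('R')(f) = -11 (Function('R')(f) = Add(-6, -5) = -11)
Function('t')(F) = Mul(F, Add(-11, F)) (Function('t')(F) = Mul(Add(-11, F), F) = Mul(F, Add(-11, F)))
Add(8, Mul(Function('t')(8), -12)) = Add(8, Mul(Mul(8, Add(-11, 8)), -12)) = Add(8, Mul(Mul(8, -3), -12)) = Add(8, Mul(-24, -12)) = Add(8, 288) = 296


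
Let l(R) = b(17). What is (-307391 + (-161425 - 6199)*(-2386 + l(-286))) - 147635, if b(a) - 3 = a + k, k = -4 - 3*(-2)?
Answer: 395808110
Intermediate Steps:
k = 2 (k = -4 + 6 = 2)
b(a) = 5 + a (b(a) = 3 + (a + 2) = 3 + (2 + a) = 5 + a)
l(R) = 22 (l(R) = 5 + 17 = 22)
(-307391 + (-161425 - 6199)*(-2386 + l(-286))) - 147635 = (-307391 + (-161425 - 6199)*(-2386 + 22)) - 147635 = (-307391 - 167624*(-2364)) - 147635 = (-307391 + 396263136) - 147635 = 395955745 - 147635 = 395808110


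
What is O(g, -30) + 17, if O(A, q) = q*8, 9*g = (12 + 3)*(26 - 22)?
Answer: -223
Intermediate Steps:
g = 20/3 (g = ((12 + 3)*(26 - 22))/9 = (15*4)/9 = (⅑)*60 = 20/3 ≈ 6.6667)
O(A, q) = 8*q
O(g, -30) + 17 = 8*(-30) + 17 = -240 + 17 = -223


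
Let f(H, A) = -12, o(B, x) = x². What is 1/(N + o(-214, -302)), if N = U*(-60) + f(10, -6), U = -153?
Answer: 1/100372 ≈ 9.9629e-6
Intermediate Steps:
N = 9168 (N = -153*(-60) - 12 = 9180 - 12 = 9168)
1/(N + o(-214, -302)) = 1/(9168 + (-302)²) = 1/(9168 + 91204) = 1/100372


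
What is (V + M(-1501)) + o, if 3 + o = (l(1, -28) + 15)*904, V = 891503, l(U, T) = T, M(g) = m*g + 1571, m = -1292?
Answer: 2820611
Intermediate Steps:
M(g) = 1571 - 1292*g (M(g) = -1292*g + 1571 = 1571 - 1292*g)
o = -11755 (o = -3 + (-28 + 15)*904 = -3 - 13*904 = -3 - 11752 = -11755)
(V + M(-1501)) + o = (891503 + (1571 - 1292*(-1501))) - 11755 = (891503 + (1571 + 1939292)) - 11755 = (891503 + 1940863) - 11755 = 2832366 - 11755 = 2820611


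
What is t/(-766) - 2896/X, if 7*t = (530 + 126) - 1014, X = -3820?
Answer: 2111989/2560355 ≈ 0.82488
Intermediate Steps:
t = -358/7 (t = ((530 + 126) - 1014)/7 = (656 - 1014)/7 = (⅐)*(-358) = -358/7 ≈ -51.143)
t/(-766) - 2896/X = -358/7/(-766) - 2896/(-3820) = -358/7*(-1/766) - 2896*(-1/3820) = 179/2681 + 724/955 = 2111989/2560355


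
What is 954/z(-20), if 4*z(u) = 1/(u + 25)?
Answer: 19080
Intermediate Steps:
z(u) = 1/(4*(25 + u)) (z(u) = 1/(4*(u + 25)) = 1/(4*(25 + u)))
954/z(-20) = 954/((1/(4*(25 - 20)))) = 954/(((1/4)/5)) = 954/(((1/4)*(1/5))) = 954/(1/20) = 954*20 = 19080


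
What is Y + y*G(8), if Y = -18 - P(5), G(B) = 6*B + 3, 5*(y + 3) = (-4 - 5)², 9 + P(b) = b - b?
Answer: 3321/5 ≈ 664.20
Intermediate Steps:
P(b) = -9 (P(b) = -9 + (b - b) = -9 + 0 = -9)
y = 66/5 (y = -3 + (-4 - 5)²/5 = -3 + (⅕)*(-9)² = -3 + (⅕)*81 = -3 + 81/5 = 66/5 ≈ 13.200)
G(B) = 3 + 6*B
Y = -9 (Y = -18 - 1*(-9) = -18 + 9 = -9)
Y + y*G(8) = -9 + 66*(3 + 6*8)/5 = -9 + 66*(3 + 48)/5 = -9 + (66/5)*51 = -9 + 3366/5 = 3321/5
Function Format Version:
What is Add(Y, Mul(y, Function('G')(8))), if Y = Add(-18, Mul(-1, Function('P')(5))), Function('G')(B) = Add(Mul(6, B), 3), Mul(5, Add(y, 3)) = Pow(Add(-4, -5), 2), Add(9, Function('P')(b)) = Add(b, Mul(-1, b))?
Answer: Rational(3321, 5) ≈ 664.20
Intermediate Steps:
Function('P')(b) = -9 (Function('P')(b) = Add(-9, Add(b, Mul(-1, b))) = Add(-9, 0) = -9)
y = Rational(66, 5) (y = Add(-3, Mul(Rational(1, 5), Pow(Add(-4, -5), 2))) = Add(-3, Mul(Rational(1, 5), Pow(-9, 2))) = Add(-3, Mul(Rational(1, 5), 81)) = Add(-3, Rational(81, 5)) = Rational(66, 5) ≈ 13.200)
Function('G')(B) = Add(3, Mul(6, B))
Y = -9 (Y = Add(-18, Mul(-1, -9)) = Add(-18, 9) = -9)
Add(Y, Mul(y, Function('G')(8))) = Add(-9, Mul(Rational(66, 5), Add(3, Mul(6, 8)))) = Add(-9, Mul(Rational(66, 5), Add(3, 48))) = Add(-9, Mul(Rational(66, 5), 51)) = Add(-9, Rational(3366, 5)) = Rational(3321, 5)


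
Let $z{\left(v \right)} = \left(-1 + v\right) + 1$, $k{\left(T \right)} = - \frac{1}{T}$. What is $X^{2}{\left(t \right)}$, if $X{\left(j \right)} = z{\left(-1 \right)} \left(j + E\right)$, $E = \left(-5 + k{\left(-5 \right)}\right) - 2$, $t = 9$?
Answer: $\frac{121}{25} \approx 4.84$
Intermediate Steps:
$E = - \frac{34}{5}$ ($E = \left(-5 - \frac{1}{-5}\right) - 2 = \left(-5 - - \frac{1}{5}\right) - 2 = \left(-5 + \frac{1}{5}\right) - 2 = - \frac{24}{5} - 2 = - \frac{34}{5} \approx -6.8$)
$z{\left(v \right)} = v$
$X{\left(j \right)} = \frac{34}{5} - j$ ($X{\left(j \right)} = - (j - \frac{34}{5}) = - (- \frac{34}{5} + j) = \frac{34}{5} - j$)
$X^{2}{\left(t \right)} = \left(\frac{34}{5} - 9\right)^{2} = \left(- \frac{11}{5}\right)^{2} = \frac{121}{25}$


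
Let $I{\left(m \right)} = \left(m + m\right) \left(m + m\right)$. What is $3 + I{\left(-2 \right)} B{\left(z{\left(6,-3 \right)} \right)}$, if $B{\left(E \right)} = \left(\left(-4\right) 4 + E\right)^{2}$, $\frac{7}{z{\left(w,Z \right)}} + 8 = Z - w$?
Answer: $\frac{1246323}{289} \approx 4312.5$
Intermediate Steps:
$z{\left(w,Z \right)} = \frac{7}{-8 + Z - w}$ ($z{\left(w,Z \right)} = \frac{7}{-8 + \left(Z - w\right)} = \frac{7}{-8 + Z - w}$)
$B{\left(E \right)} = \left(-16 + E\right)^{2}$
$I{\left(m \right)} = 4 m^{2}$ ($I{\left(m \right)} = 2 m 2 m = 4 m^{2}$)
$3 + I{\left(-2 \right)} B{\left(z{\left(6,-3 \right)} \right)} = 3 + 4 \left(-2\right)^{2} \left(-16 - \frac{7}{8 + 6 - -3}\right)^{2} = 3 + 4 \cdot 4 \left(-16 - \frac{7}{8 + 6 + 3}\right)^{2} = 3 + 16 \left(-16 - \frac{7}{17}\right)^{2} = 3 + 16 \left(- \frac{279}{17}\right)^{2} = 3 + 16 \cdot \frac{77841}{289} = 3 + \frac{1245456}{289} = \frac{1246323}{289}$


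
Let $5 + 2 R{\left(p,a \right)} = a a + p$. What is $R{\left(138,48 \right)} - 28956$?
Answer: $- \frac{55475}{2} \approx -27738.0$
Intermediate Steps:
$R{\left(p,a \right)} = - \frac{5}{2} + \frac{p}{2} + \frac{a^{2}}{2}$ ($R{\left(p,a \right)} = - \frac{5}{2} + \frac{a a + p}{2} = - \frac{5}{2} + \frac{a^{2} + p}{2} = - \frac{5}{2} + \frac{p + a^{2}}{2} = - \frac{5}{2} + \left(\frac{p}{2} + \frac{a^{2}}{2}\right) = - \frac{5}{2} + \frac{p}{2} + \frac{a^{2}}{2}$)
$R{\left(138,48 \right)} - 28956 = \left(- \frac{5}{2} + \frac{1}{2} \cdot 138 + \frac{48^{2}}{2}\right) - 28956 = \left(- \frac{5}{2} + 69 + \frac{1}{2} \cdot 2304\right) - 28956 = \left(- \frac{5}{2} + 69 + 1152\right) - 28956 = \frac{2437}{2} - 28956 = - \frac{55475}{2}$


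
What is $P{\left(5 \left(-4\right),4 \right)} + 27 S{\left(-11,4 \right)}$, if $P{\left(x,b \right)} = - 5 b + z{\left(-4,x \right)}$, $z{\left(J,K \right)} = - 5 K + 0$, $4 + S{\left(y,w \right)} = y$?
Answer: $-325$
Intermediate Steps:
$S{\left(y,w \right)} = -4 + y$
$z{\left(J,K \right)} = - 5 K$
$P{\left(x,b \right)} = - 5 b - 5 x$
$P{\left(5 \left(-4\right),4 \right)} + 27 S{\left(-11,4 \right)} = \left(\left(-5\right) 4 - 5 \cdot 5 \left(-4\right)\right) + 27 \left(-4 - 11\right) = \left(-20 - -100\right) + 27 \left(-15\right) = \left(-20 + 100\right) - 405 = 80 - 405 = -325$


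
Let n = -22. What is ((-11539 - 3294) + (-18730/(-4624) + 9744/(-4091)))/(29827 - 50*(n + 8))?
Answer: -140280544449/288736332584 ≈ -0.48584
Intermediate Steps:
((-11539 - 3294) + (-18730/(-4624) + 9744/(-4091)))/(29827 - 50*(n + 8)) = ((-11539 - 3294) + (-18730/(-4624) + 9744/(-4091)))/(29827 - 50*(-22 + 8)) = (-14833 + (-18730*(-1/4624) + 9744*(-1/4091)))/(29827 - 50*(-14)) = (-14833 + (9365/2312 - 9744/4091))/(29827 + 700) = (-14833 + 15784087/9458392)/30527 = -140280544449/9458392*1/30527 = -140280544449/288736332584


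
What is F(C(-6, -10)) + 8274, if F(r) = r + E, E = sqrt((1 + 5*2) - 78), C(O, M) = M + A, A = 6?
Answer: 8270 + I*sqrt(67) ≈ 8270.0 + 8.1853*I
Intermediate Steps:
C(O, M) = 6 + M (C(O, M) = M + 6 = 6 + M)
E = I*sqrt(67) (E = sqrt((1 + 10) - 78) = sqrt(11 - 78) = sqrt(-67) = I*sqrt(67) ≈ 8.1853*I)
F(r) = r + I*sqrt(67)
F(C(-6, -10)) + 8274 = ((6 - 10) + I*sqrt(67)) + 8274 = (-4 + I*sqrt(67)) + 8274 = 8270 + I*sqrt(67)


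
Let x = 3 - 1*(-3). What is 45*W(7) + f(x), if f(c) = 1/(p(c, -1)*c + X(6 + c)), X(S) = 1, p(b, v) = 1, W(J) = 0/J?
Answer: 1/7 ≈ 0.14286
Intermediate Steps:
W(J) = 0
x = 6 (x = 3 + 3 = 6)
f(c) = 1/(1 + c) (f(c) = 1/(1*c + 1) = 1/(c + 1) = 1/(1 + c))
45*W(7) + f(x) = 45*0 + 1/(1 + 6) = 0 + 1/7 = 1/7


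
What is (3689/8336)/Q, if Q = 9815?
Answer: 3689/81817840 ≈ 4.5088e-5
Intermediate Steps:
(3689/8336)/Q = (3689/8336)/9815 = (3689*(1/8336))*(1/9815) = (3689/8336)*(1/9815) = 3689/81817840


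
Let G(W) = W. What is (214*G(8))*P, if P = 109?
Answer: 186608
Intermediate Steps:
(214*G(8))*P = (214*8)*109 = 1712*109 = 186608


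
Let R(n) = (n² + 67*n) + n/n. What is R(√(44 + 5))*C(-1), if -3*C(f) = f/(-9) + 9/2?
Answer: -14359/18 ≈ -797.72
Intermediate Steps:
R(n) = 1 + n² + 67*n (R(n) = (n² + 67*n) + 1 = 1 + n² + 67*n)
C(f) = -3/2 + f/27 (C(f) = -(f/(-9) + 9/2)/3 = -(f*(-⅑) + 9*(½))/3 = -(-f/9 + 9/2)/3 = -(9/2 - f/9)/3 = -3/2 + f/27)
R(√(44 + 5))*C(-1) = (1 + (√(44 + 5))² + 67*√(44 + 5))*(-3/2 + (1/27)*(-1)) = (1 + (√49)² + 67*√49)*(-3/2 - 1/27) = (1 + 7² + 67*7)*(-83/54) = (1 + 49 + 469)*(-83/54) = 519*(-83/54) = -14359/18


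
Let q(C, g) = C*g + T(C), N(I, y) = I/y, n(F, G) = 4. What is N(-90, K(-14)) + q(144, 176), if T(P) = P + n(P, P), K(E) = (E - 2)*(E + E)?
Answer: 5710163/224 ≈ 25492.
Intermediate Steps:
K(E) = 2*E*(-2 + E) (K(E) = (-2 + E)*(2*E) = 2*E*(-2 + E))
T(P) = 4 + P (T(P) = P + 4 = 4 + P)
q(C, g) = 4 + C + C*g (q(C, g) = C*g + (4 + C) = 4 + C + C*g)
N(-90, K(-14)) + q(144, 176) = -90*(-1/(28*(-2 - 14))) + (4 + 144 + 144*176) = -90/(2*(-14)*(-16)) + (4 + 144 + 25344) = -90/448 + 25492 = -90*1/448 + 25492 = -45/224 + 25492 = 5710163/224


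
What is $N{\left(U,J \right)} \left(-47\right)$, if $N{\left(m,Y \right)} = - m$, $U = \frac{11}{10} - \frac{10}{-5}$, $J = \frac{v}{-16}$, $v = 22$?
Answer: $\frac{1457}{10} \approx 145.7$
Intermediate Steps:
$J = - \frac{11}{8}$ ($J = \frac{22}{-16} = 22 \left(- \frac{1}{16}\right) = - \frac{11}{8} \approx -1.375$)
$U = \frac{31}{10}$ ($U = 11 \cdot \frac{1}{10} - -2 = \frac{11}{10} + 2 = \frac{31}{10} \approx 3.1$)
$N{\left(U,J \right)} \left(-47\right) = \left(-1\right) \frac{31}{10} \left(-47\right) = \left(- \frac{31}{10}\right) \left(-47\right) = \frac{1457}{10}$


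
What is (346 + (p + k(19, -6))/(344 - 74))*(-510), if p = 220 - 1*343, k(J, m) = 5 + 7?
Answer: -528751/3 ≈ -1.7625e+5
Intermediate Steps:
k(J, m) = 12
p = -123 (p = 220 - 343 = -123)
(346 + (p + k(19, -6))/(344 - 74))*(-510) = (346 + (-123 + 12)/(344 - 74))*(-510) = (346 - 111/270)*(-510) = (346 - 111*1/270)*(-510) = (346 - 37/90)*(-510) = (31103/90)*(-510) = -528751/3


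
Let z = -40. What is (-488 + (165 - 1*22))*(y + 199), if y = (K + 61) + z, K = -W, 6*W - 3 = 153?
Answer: -66930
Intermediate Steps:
W = 26 (W = ½ + (⅙)*153 = ½ + 51/2 = 26)
K = -26 (K = -1*26 = -26)
y = -5 (y = (-26 + 61) - 40 = 35 - 40 = -5)
(-488 + (165 - 1*22))*(y + 199) = (-488 + (165 - 1*22))*(-5 + 199) = (-488 + (165 - 22))*194 = (-488 + 143)*194 = -345*194 = -66930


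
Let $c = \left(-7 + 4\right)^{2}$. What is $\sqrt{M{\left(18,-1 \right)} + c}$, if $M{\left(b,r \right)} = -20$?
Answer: $i \sqrt{11} \approx 3.3166 i$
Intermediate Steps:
$c = 9$ ($c = \left(-3\right)^{2} = 9$)
$\sqrt{M{\left(18,-1 \right)} + c} = \sqrt{-20 + 9} = \sqrt{-11} = i \sqrt{11}$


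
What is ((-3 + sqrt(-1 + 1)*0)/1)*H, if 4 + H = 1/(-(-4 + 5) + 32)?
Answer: 369/31 ≈ 11.903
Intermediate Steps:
H = -123/31 (H = -4 + 1/(-(-4 + 5) + 32) = -4 + 1/(-1*1 + 32) = -4 + 1/(-1 + 32) = -4 + 1/31 = -123/31 ≈ -3.9677)
((-3 + sqrt(-1 + 1)*0)/1)*H = ((-3 + sqrt(-1 + 1)*0)/1)*(-123/31) = (1*(-3 + sqrt(0)*0))*(-123/31) = (1*(-3 + 0*0))*(-123/31) = (1*(-3 + 0))*(-123/31) = (1*(-3))*(-123/31) = -3*(-123/31) = 369/31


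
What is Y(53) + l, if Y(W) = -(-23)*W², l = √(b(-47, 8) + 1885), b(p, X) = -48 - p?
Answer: 64607 + 2*√471 ≈ 64650.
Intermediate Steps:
l = 2*√471 (l = √((-48 - 1*(-47)) + 1885) = √((-48 + 47) + 1885) = √(-1 + 1885) = √1884 = 2*√471 ≈ 43.405)
Y(W) = 23*W²
Y(53) + l = 23*53² + 2*√471 = 23*2809 + 2*√471 = 64607 + 2*√471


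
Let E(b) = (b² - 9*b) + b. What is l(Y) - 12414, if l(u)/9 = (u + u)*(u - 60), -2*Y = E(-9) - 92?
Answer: 74541/2 ≈ 37271.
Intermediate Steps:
E(b) = b² - 8*b
Y = -61/2 (Y = -(-9*(-8 - 9) - 92)/2 = -(-9*(-17) - 92)/2 = -(153 - 92)/2 = -½*61 = -61/2 ≈ -30.500)
l(u) = 18*u*(-60 + u) (l(u) = 9*((u + u)*(u - 60)) = 9*((2*u)*(-60 + u)) = 9*(2*u*(-60 + u)) = 18*u*(-60 + u))
l(Y) - 12414 = 18*(-61/2)*(-60 - 61/2) - 12414 = 18*(-61/2)*(-181/2) - 12414 = 99369/2 - 12414 = 74541/2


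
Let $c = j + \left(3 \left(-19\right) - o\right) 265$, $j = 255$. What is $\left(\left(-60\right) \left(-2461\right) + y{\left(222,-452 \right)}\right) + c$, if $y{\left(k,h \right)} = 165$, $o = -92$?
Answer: $157355$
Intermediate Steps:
$c = 9530$ ($c = 255 + \left(3 \left(-19\right) - -92\right) 265 = 255 + \left(-57 + 92\right) 265 = 255 + 35 \cdot 265 = 255 + 9275 = 9530$)
$\left(\left(-60\right) \left(-2461\right) + y{\left(222,-452 \right)}\right) + c = \left(\left(-60\right) \left(-2461\right) + 165\right) + 9530 = \left(147660 + 165\right) + 9530 = 147825 + 9530 = 157355$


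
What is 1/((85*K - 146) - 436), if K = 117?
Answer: 1/9363 ≈ 0.00010680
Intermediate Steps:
1/((85*K - 146) - 436) = 1/((85*117 - 146) - 436) = 1/((9945 - 146) - 436) = 1/(9799 - 436) = 1/9363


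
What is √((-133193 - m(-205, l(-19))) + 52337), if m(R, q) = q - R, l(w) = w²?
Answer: I*√81422 ≈ 285.35*I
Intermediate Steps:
√((-133193 - m(-205, l(-19))) + 52337) = √((-133193 - ((-19)² - 1*(-205))) + 52337) = √((-133193 - (361 + 205)) + 52337) = √((-133193 - 1*566) + 52337) = √((-133193 - 566) + 52337) = √(-133759 + 52337) = √(-81422) = I*√81422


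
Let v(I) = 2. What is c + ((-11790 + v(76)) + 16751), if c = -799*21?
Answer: -11816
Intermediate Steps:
c = -16779
c + ((-11790 + v(76)) + 16751) = -16779 + ((-11790 + 2) + 16751) = -16779 + (-11788 + 16751) = -16779 + 4963 = -11816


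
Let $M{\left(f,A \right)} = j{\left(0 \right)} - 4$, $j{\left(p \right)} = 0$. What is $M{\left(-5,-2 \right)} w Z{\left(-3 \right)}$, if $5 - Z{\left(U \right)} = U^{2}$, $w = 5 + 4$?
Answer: $144$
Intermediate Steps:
$M{\left(f,A \right)} = -4$ ($M{\left(f,A \right)} = 0 - 4 = -4$)
$w = 9$
$Z{\left(U \right)} = 5 - U^{2}$
$M{\left(-5,-2 \right)} w Z{\left(-3 \right)} = \left(-4\right) 9 \left(5 - \left(-3\right)^{2}\right) = - 36 \left(5 - 9\right) = \left(-36\right) \left(-4\right) = 144$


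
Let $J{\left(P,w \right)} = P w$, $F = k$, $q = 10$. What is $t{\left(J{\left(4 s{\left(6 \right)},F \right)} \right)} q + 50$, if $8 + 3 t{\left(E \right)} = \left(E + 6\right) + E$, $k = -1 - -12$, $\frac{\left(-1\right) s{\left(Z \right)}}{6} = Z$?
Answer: $- \frac{31550}{3} \approx -10517.0$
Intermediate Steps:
$s{\left(Z \right)} = - 6 Z$
$k = 11$ ($k = -1 + 12 = 11$)
$F = 11$
$t{\left(E \right)} = - \frac{2}{3} + \frac{2 E}{3}$ ($t{\left(E \right)} = - \frac{8}{3} + \frac{\left(E + 6\right) + E}{3} = - \frac{8}{3} + \frac{\left(6 + E\right) + E}{3} = - \frac{8}{3} + \frac{6 + 2 E}{3} = - \frac{8}{3} + \left(2 + \frac{2 E}{3}\right) = - \frac{2}{3} + \frac{2 E}{3}$)
$t{\left(J{\left(4 s{\left(6 \right)},F \right)} \right)} q + 50 = \left(- \frac{2}{3} + \frac{2 \cdot 4 \left(\left(-6\right) 6\right) 11}{3}\right) 10 + 50 = \left(- \frac{2}{3} + \frac{2 \cdot 4 \left(-36\right) 11}{3}\right) 10 + 50 = \left(- \frac{2}{3} + \frac{2 \left(\left(-144\right) 11\right)}{3}\right) 10 + 50 = \left(- \frac{2}{3} + \frac{2}{3} \left(-1584\right)\right) 10 + 50 = \left(- \frac{2}{3} - 1056\right) 10 + 50 = \left(- \frac{3170}{3}\right) 10 + 50 = - \frac{31700}{3} + 50 = - \frac{31550}{3}$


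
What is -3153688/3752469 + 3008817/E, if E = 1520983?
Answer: 6493786683869/5707441557027 ≈ 1.1378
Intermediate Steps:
-3153688/3752469 + 3008817/E = -3153688/3752469 + 3008817/1520983 = 6493786683869/5707441557027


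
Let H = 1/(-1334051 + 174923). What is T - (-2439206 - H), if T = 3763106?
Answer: 7189273503935/1159128 ≈ 6.2023e+6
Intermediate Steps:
H = -1/1159128 (H = 1/(-1159128) = -1/1159128 ≈ -8.6272e-7)
T - (-2439206 - H) = 3763106 - (-2439206 - 1*(-1/1159128)) = 3763106 - (-2439206 + 1/1159128) = 3763106 - 1*(-2827351972367/1159128) = 3763106 + 2827351972367/1159128 = 7189273503935/1159128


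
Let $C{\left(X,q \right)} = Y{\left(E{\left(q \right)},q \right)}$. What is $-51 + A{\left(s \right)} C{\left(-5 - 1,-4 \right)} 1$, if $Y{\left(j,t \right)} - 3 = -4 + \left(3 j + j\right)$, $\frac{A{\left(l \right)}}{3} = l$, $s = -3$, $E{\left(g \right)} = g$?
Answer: $102$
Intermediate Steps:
$A{\left(l \right)} = 3 l$
$Y{\left(j,t \right)} = -1 + 4 j$ ($Y{\left(j,t \right)} = 3 + \left(-4 + \left(3 j + j\right)\right) = 3 + \left(-4 + 4 j\right) = -1 + 4 j$)
$C{\left(X,q \right)} = -1 + 4 q$
$-51 + A{\left(s \right)} C{\left(-5 - 1,-4 \right)} 1 = -51 + 3 \left(-3\right) \left(-1 + 4 \left(-4\right)\right) 1 = -51 - 9 \left(-1 - 16\right) 1 = -51 - 9 \left(\left(-17\right) 1\right) = -51 - -153 = -51 + 153 = 102$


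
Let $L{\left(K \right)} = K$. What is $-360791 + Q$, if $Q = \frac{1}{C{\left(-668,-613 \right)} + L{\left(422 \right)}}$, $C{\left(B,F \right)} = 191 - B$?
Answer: $- \frac{462173270}{1281} \approx -3.6079 \cdot 10^{5}$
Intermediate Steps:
$Q = \frac{1}{1281}$ ($Q = \frac{1}{\left(191 - -668\right) + 422} = \frac{1}{\left(191 + 668\right) + 422} = \frac{1}{859 + 422} = \frac{1}{1281} \approx 0.00078064$)
$-360791 + Q = -360791 + \frac{1}{1281} = - \frac{462173270}{1281}$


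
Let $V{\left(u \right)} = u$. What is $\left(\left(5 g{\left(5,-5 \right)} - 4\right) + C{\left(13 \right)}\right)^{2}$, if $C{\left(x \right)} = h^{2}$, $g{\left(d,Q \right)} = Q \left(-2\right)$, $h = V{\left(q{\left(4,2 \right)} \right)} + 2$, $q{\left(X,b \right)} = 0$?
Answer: $2500$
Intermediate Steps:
$h = 2$ ($h = 0 + 2 = 2$)
$g{\left(d,Q \right)} = - 2 Q$
$C{\left(x \right)} = 4$ ($C{\left(x \right)} = 2^{2} = 4$)
$\left(\left(5 g{\left(5,-5 \right)} - 4\right) + C{\left(13 \right)}\right)^{2} = \left(\left(5 \left(\left(-2\right) \left(-5\right)\right) - 4\right) + 4\right)^{2} = \left(\left(5 \cdot 10 - 4\right) + 4\right)^{2} = \left(\left(50 - 4\right) + 4\right)^{2} = \left(46 + 4\right)^{2} = 50^{2} = 2500$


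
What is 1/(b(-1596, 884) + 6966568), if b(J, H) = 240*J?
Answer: 1/6583528 ≈ 1.5189e-7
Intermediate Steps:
1/(b(-1596, 884) + 6966568) = 1/(240*(-1596) + 6966568) = 1/(-383040 + 6966568) = 1/6583528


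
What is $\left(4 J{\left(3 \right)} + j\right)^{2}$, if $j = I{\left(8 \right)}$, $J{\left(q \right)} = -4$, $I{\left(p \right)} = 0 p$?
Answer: $256$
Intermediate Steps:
$I{\left(p \right)} = 0$
$j = 0$
$\left(4 J{\left(3 \right)} + j\right)^{2} = \left(4 \left(-4\right) + 0\right)^{2} = \left(-16 + 0\right)^{2} = \left(-16\right)^{2} = 256$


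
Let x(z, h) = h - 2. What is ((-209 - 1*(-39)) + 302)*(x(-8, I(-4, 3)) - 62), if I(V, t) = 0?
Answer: -8448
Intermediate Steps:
x(z, h) = -2 + h
((-209 - 1*(-39)) + 302)*(x(-8, I(-4, 3)) - 62) = ((-209 - 1*(-39)) + 302)*((-2 + 0) - 62) = ((-209 + 39) + 302)*(-2 - 62) = (-170 + 302)*(-64) = 132*(-64) = -8448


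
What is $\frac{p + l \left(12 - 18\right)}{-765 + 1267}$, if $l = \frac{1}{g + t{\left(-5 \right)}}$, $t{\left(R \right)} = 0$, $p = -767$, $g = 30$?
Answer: $- \frac{1918}{1255} \approx -1.5283$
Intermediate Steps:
$l = \frac{1}{30}$ ($l = \frac{1}{30 + 0} = \frac{1}{30} \approx 0.033333$)
$\frac{p + l \left(12 - 18\right)}{-765 + 1267} = \frac{-767 + \frac{12 - 18}{30}}{-765 + 1267} = \frac{-767 + \frac{1}{30} \left(-6\right)}{502} = \left(-767 - \frac{1}{5}\right) \frac{1}{502} = \left(- \frac{3836}{5}\right) \frac{1}{502} = - \frac{1918}{1255}$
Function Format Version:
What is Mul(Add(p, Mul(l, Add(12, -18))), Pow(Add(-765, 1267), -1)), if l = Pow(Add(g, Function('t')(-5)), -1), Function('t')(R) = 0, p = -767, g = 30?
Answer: Rational(-1918, 1255) ≈ -1.5283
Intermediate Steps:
l = Rational(1, 30) (l = Pow(Add(30, 0), -1) = Pow(30, -1) = Rational(1, 30) ≈ 0.033333)
Mul(Add(p, Mul(l, Add(12, -18))), Pow(Add(-765, 1267), -1)) = Mul(Add(-767, Mul(Rational(1, 30), Add(12, -18))), Pow(Add(-765, 1267), -1)) = Mul(Add(-767, Mul(Rational(1, 30), -6)), Pow(502, -1)) = Mul(Add(-767, Rational(-1, 5)), Rational(1, 502)) = Mul(Rational(-3836, 5), Rational(1, 502)) = Rational(-1918, 1255)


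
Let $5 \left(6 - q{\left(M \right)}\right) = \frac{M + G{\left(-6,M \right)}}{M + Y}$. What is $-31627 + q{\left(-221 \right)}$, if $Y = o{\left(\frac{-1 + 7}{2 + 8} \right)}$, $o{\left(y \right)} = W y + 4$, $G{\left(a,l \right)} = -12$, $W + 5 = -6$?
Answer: $- \frac{35352511}{1118} \approx -31621.0$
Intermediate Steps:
$W = -11$ ($W = -5 - 6 = -11$)
$o{\left(y \right)} = 4 - 11 y$ ($o{\left(y \right)} = - 11 y + 4 = 4 - 11 y$)
$Y = - \frac{13}{5}$ ($Y = 4 - 11 \frac{-1 + 7}{2 + 8} = 4 - 11 \cdot \frac{6}{10} = 4 - 11 \cdot 6 \cdot \frac{1}{10} = 4 - \frac{33}{5} = - \frac{13}{5} \approx -2.6$)
$q{\left(M \right)} = 6 - \frac{-12 + M}{5 \left(- \frac{13}{5} + M\right)}$ ($q{\left(M \right)} = 6 - \frac{\left(M - 12\right) \frac{1}{M - \frac{13}{5}}}{5} = 6 - \frac{\left(-12 + M\right) \frac{1}{- \frac{13}{5} + M}}{5} = 6 - \frac{\frac{1}{- \frac{13}{5} + M} \left(-12 + M\right)}{5} = 6 - \frac{-12 + M}{5 \left(- \frac{13}{5} + M\right)}$)
$-31627 + q{\left(-221 \right)} = -31627 + \frac{-66 + 29 \left(-221\right)}{-13 + 5 \left(-221\right)} = -31627 + \frac{-66 - 6409}{-13 - 1105} = -31627 + \frac{1}{-1118} \left(-6475\right) = -31627 - - \frac{6475}{1118} = -31627 + \frac{6475}{1118} = - \frac{35352511}{1118}$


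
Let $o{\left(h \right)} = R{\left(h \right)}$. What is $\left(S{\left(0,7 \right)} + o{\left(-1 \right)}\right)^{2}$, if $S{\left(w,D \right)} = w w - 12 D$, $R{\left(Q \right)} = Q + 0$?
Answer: $7225$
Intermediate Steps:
$R{\left(Q \right)} = Q$
$o{\left(h \right)} = h$
$S{\left(w,D \right)} = w^{2} - 12 D$
$\left(S{\left(0,7 \right)} + o{\left(-1 \right)}\right)^{2} = \left(\left(0^{2} - 84\right) - 1\right)^{2} = \left(\left(0 - 84\right) - 1\right)^{2} = \left(-84 - 1\right)^{2} = \left(-85\right)^{2} = 7225$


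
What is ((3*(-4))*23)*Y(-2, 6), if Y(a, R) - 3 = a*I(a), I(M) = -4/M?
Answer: 276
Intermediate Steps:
Y(a, R) = -1 (Y(a, R) = 3 + a*(-4/a) = 3 - 4 = -1)
((3*(-4))*23)*Y(-2, 6) = ((3*(-4))*23)*(-1) = -12*23*(-1) = -276*(-1) = 276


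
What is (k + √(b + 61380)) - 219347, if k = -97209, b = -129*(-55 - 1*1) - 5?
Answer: -316556 + √68599 ≈ -3.1629e+5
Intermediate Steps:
b = 7219 (b = -129*(-55 - 1) - 5 = -129*(-56) - 5 = 7224 - 5 = 7219)
(k + √(b + 61380)) - 219347 = (-97209 + √(7219 + 61380)) - 219347 = (-97209 + √68599) - 219347 = -316556 + √68599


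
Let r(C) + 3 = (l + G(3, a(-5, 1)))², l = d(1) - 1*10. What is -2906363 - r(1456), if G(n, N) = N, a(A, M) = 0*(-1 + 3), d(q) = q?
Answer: -2906441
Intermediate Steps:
a(A, M) = 0 (a(A, M) = 0*2 = 0)
l = -9 (l = 1 - 1*10 = 1 - 10 = -9)
r(C) = 78 (r(C) = -3 + (-9 + 0)² = -3 + (-9)² = -3 + 81 = 78)
-2906363 - r(1456) = -2906363 - 1*78 = -2906363 - 78 = -2906441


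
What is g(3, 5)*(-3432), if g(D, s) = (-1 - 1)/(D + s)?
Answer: 858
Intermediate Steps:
g(D, s) = -2/(D + s)
g(3, 5)*(-3432) = -2/(3 + 5)*(-3432) = -2/8*(-3432) = -2*1/8*(-3432) = -1/4*(-3432) = 858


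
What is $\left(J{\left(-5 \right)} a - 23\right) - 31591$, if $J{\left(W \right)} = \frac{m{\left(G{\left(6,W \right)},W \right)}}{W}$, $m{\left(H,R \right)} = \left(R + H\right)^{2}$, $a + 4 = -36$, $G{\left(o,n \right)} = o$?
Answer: $-31606$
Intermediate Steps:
$a = -40$ ($a = -4 - 36 = -40$)
$m{\left(H,R \right)} = \left(H + R\right)^{2}$
$J{\left(W \right)} = \frac{\left(6 + W\right)^{2}}{W}$
$\left(J{\left(-5 \right)} a - 23\right) - 31591 = \left(\frac{\left(6 - 5\right)^{2}}{-5} \left(-40\right) - 23\right) - 31591 = \left(- \frac{1^{2}}{5} \left(-40\right) - 23\right) - 31591 = \left(\left(- \frac{1}{5}\right) 1 \left(-40\right) - 23\right) - 31591 = \left(\left(- \frac{1}{5}\right) \left(-40\right) - 23\right) - 31591 = \left(8 - 23\right) - 31591 = -15 - 31591 = -31606$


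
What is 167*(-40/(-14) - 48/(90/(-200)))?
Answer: 384100/21 ≈ 18290.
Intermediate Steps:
167*(-40/(-14) - 48/(90/(-200))) = 167*(-40*(-1/14) - 48/(90*(-1/200))) = 167*(20/7 - 48/(-9/20)) = 167*(20/7 - 48*(-20/9)) = 167*(20/7 + 320/3) = 167*(2300/21) = 384100/21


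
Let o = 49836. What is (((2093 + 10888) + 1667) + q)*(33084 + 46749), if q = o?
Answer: 5147951172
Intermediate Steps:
q = 49836
(((2093 + 10888) + 1667) + q)*(33084 + 46749) = (((2093 + 10888) + 1667) + 49836)*(33084 + 46749) = ((12981 + 1667) + 49836)*79833 = (14648 + 49836)*79833 = 64484*79833 = 5147951172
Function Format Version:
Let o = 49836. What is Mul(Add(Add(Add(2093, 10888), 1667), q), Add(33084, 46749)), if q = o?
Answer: 5147951172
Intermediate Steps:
q = 49836
Mul(Add(Add(Add(2093, 10888), 1667), q), Add(33084, 46749)) = Mul(Add(Add(Add(2093, 10888), 1667), 49836), Add(33084, 46749)) = Mul(Add(Add(12981, 1667), 49836), 79833) = Mul(Add(14648, 49836), 79833) = Mul(64484, 79833) = 5147951172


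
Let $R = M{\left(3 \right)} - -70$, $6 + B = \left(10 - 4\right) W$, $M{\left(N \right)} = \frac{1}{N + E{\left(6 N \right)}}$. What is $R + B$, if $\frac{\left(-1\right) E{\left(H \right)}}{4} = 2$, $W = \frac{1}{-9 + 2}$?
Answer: $\frac{2203}{35} \approx 62.943$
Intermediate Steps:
$W = - \frac{1}{7}$ ($W = \frac{1}{-7} = - \frac{1}{7} \approx -0.14286$)
$E{\left(H \right)} = -8$ ($E{\left(H \right)} = \left(-4\right) 2 = -8$)
$M{\left(N \right)} = \frac{1}{-8 + N}$ ($M{\left(N \right)} = \frac{1}{N - 8} = \frac{1}{-8 + N}$)
$B = - \frac{48}{7}$ ($B = -6 + \left(10 - 4\right) \left(- \frac{1}{7}\right) = -6 + 6 \left(- \frac{1}{7}\right) = -6 - \frac{6}{7} = - \frac{48}{7} \approx -6.8571$)
$R = \frac{349}{5}$ ($R = \frac{1}{-8 + 3} - -70 = \frac{1}{-5} + 70 = - \frac{1}{5} + 70 = \frac{349}{5} \approx 69.8$)
$R + B = \frac{349}{5} - \frac{48}{7} = \frac{2203}{35}$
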